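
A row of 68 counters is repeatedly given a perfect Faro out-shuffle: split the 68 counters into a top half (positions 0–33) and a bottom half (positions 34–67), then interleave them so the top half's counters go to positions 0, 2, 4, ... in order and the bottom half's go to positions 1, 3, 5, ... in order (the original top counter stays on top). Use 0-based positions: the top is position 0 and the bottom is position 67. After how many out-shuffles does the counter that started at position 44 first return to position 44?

66

Follow position 44 under repeated out-shuffles:
44 → 21 → 42 → 17 → 34 → 1 → 2 → 4 → ... → 44 (length 66)
It first returns after 66 out-shuffles.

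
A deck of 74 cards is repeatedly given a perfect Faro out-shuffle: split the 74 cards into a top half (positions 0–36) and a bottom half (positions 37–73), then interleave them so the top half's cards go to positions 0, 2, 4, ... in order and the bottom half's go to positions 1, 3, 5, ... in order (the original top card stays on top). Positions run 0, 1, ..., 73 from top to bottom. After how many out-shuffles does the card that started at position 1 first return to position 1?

Follow position 1 under repeated out-shuffles:
1 → 2 → 4 → 8 → 16 → 32 → 64 → 55 → 37 → 1
It first returns after 9 out-shuffles.

9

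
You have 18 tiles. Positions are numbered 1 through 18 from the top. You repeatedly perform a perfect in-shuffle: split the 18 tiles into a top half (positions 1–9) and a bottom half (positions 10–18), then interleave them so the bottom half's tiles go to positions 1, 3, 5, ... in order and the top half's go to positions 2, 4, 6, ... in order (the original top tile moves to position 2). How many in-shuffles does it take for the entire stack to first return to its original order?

18

The in-shuffle permutes the 18 positions with cycle lengths [18].
Every tile is home exactly when every cycle has completed a whole number of laps, i.e. after lcm(18) = 18 in-shuffles.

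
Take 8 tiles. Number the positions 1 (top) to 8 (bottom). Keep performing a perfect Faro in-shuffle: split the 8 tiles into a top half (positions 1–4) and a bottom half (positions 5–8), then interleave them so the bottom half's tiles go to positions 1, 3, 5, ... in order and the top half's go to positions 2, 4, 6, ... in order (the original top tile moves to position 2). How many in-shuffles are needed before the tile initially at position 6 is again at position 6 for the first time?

2

Follow position 6 under repeated in-shuffles:
6 → 3 → 6
It first returns after 2 in-shuffles.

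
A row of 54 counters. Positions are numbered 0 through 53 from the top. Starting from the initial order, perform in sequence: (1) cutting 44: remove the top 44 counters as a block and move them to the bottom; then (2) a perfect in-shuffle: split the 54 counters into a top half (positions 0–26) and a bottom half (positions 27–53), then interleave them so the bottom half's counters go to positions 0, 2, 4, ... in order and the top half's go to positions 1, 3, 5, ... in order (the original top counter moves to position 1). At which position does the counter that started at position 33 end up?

Track the counter from position 33 forward through each operation:
  after op 1 (cut 44): 33 → 43
  after op 2 (in-shuffle): 43 → 32

32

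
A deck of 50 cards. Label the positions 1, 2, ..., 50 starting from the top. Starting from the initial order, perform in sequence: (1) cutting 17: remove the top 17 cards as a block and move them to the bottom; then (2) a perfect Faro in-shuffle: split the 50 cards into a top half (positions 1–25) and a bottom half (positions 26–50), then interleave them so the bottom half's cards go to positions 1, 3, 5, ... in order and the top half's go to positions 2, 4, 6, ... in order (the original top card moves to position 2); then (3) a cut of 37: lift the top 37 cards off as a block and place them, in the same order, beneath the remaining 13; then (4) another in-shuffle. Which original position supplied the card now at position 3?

Undo the operations in reverse order, starting from position 3:
  undo op 4 (in-shuffle, from bottom half): 3 ← 27
  undo op 3 (cut 37): 27 ← 14
  undo op 2 (in-shuffle, from top half): 14 ← 7
  undo op 1 (cut 17): 7 ← 24
So the card at position 3 came from original position 24.

24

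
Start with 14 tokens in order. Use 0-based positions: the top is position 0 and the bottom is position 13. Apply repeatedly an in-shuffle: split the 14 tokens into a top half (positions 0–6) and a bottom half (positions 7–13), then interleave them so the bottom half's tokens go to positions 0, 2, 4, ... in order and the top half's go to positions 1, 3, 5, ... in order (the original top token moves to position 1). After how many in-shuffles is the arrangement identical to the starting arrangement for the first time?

The in-shuffle permutes the 14 positions with cycle lengths [2, 4, 4, 4].
Every token is home exactly when every cycle has completed a whole number of laps, i.e. after lcm(2, 4) = 4 in-shuffles.

4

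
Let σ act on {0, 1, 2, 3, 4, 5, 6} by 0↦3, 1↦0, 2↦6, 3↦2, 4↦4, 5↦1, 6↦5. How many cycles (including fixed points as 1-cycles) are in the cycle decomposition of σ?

Cycle decomposition: (0 3 2 6 5 1) (4).
2 cycles.

2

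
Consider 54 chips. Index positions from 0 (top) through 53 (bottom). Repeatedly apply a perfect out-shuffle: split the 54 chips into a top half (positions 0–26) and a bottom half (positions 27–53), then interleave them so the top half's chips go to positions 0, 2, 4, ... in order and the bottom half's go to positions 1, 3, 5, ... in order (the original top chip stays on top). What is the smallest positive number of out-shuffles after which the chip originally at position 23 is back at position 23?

Follow position 23 under repeated out-shuffles:
23 → 46 → 39 → 25 → 50 → 47 → 41 → 29 → ... → 23 (length 52)
It first returns after 52 out-shuffles.

52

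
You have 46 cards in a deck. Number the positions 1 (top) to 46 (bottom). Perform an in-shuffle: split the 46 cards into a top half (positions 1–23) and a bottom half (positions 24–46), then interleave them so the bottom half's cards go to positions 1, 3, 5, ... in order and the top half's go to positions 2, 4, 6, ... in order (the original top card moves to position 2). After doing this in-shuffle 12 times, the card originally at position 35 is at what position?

10

Track the card's position through each in-shuffle:
35 → 23 → 46 → 45 → 43 → 39 → 31 → 15 → 30 → 13 → 26 → 5 → 10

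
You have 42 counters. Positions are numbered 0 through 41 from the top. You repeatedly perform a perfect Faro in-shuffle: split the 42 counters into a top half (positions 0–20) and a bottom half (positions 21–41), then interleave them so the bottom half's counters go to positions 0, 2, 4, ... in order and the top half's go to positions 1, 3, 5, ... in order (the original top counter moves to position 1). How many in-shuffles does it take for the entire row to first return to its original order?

14

The in-shuffle permutes the 42 positions with cycle lengths [14, 14, 14].
Every counter is home exactly when every cycle has completed a whole number of laps, i.e. after lcm(14) = 14 in-shuffles.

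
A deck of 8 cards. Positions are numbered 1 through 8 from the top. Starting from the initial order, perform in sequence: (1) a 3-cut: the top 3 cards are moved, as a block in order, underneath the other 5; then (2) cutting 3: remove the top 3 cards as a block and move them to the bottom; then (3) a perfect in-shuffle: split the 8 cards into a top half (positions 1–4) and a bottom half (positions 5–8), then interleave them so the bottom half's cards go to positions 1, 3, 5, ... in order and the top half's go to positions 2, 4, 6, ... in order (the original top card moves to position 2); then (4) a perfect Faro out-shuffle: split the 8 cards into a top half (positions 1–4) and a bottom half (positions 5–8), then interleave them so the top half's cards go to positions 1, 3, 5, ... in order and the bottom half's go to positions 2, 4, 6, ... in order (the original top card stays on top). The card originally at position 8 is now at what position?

Track the card from position 8 forward through each operation:
  after op 1 (cut 3): 8 → 5
  after op 2 (cut 3): 5 → 2
  after op 3 (in-shuffle): 2 → 4
  after op 4 (out-shuffle): 4 → 7

7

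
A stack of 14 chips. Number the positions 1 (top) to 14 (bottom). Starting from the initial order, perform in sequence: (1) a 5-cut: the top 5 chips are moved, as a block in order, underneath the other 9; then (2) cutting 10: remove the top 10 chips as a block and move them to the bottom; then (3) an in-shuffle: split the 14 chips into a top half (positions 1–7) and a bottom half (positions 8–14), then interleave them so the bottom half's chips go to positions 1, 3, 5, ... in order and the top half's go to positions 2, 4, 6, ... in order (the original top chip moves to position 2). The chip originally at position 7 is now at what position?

12

Track the chip from position 7 forward through each operation:
  after op 1 (cut 5): 7 → 2
  after op 2 (cut 10): 2 → 6
  after op 3 (in-shuffle): 6 → 12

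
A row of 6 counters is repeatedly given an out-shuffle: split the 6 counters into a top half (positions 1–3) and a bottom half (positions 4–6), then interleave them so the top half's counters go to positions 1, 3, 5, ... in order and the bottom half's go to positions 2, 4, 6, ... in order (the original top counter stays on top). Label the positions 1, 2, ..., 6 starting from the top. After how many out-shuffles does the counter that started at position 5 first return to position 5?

Follow position 5 under repeated out-shuffles:
5 → 4 → 2 → 3 → 5
It first returns after 4 out-shuffles.

4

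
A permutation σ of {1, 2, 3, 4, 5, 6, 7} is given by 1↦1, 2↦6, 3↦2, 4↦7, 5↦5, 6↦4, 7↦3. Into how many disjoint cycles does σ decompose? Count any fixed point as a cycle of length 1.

Cycle decomposition: (1) (2 6 4 7 3) (5).
3 cycles.

3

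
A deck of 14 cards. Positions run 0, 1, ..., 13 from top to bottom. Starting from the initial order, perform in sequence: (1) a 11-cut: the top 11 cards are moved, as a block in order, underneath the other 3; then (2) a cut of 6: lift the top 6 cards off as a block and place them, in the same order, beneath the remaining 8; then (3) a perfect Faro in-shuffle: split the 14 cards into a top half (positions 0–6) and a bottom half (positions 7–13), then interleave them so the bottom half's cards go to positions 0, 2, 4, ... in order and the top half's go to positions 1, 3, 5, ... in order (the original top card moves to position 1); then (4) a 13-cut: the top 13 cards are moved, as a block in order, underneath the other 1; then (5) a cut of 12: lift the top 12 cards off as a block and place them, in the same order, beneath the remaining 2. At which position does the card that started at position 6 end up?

10

Track the card from position 6 forward through each operation:
  after op 1 (cut 11): 6 → 9
  after op 2 (cut 6): 9 → 3
  after op 3 (in-shuffle): 3 → 7
  after op 4 (cut 13): 7 → 8
  after op 5 (cut 12): 8 → 10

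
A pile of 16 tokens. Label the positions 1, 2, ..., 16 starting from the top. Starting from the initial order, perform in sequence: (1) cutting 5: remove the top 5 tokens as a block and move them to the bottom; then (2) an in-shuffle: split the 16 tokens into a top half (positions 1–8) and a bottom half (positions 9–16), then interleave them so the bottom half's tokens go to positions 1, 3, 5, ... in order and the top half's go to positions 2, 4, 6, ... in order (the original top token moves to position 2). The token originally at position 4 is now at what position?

13

Track the token from position 4 forward through each operation:
  after op 1 (cut 5): 4 → 15
  after op 2 (in-shuffle): 15 → 13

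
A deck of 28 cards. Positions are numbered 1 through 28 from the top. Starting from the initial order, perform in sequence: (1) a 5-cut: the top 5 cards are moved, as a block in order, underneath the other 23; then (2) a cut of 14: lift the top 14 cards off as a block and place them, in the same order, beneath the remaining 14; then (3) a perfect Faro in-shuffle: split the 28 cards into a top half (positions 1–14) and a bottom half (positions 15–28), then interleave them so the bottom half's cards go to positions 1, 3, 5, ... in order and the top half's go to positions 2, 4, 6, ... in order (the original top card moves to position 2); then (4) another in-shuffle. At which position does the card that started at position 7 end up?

Track the card from position 7 forward through each operation:
  after op 1 (cut 5): 7 → 2
  after op 2 (cut 14): 2 → 16
  after op 3 (in-shuffle): 16 → 3
  after op 4 (in-shuffle): 3 → 6

6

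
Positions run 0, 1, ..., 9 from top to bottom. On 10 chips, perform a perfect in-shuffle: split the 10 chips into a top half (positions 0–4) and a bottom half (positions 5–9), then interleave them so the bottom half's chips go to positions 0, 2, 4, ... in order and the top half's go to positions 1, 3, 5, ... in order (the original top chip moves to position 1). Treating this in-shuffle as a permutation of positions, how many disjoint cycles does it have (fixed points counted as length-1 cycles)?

Trace each unvisited position around until it returns:
(0 1 3 7 4 9 8 6 2 5)
1 cycle in total.

1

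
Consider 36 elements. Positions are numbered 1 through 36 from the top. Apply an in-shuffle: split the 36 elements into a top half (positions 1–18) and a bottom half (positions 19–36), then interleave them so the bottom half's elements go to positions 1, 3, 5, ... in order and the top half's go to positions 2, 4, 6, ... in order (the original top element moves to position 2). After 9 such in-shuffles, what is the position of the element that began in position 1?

Track the element's position through each in-shuffle:
1 → 2 → 4 → 8 → 16 → 32 → 27 → 17 → 34 → 31

31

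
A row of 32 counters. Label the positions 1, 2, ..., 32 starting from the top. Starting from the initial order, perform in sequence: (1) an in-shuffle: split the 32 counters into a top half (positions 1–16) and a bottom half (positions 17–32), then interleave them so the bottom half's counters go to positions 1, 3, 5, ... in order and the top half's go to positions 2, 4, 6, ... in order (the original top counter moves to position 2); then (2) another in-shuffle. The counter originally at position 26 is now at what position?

Track the counter from position 26 forward through each operation:
  after op 1 (in-shuffle): 26 → 19
  after op 2 (in-shuffle): 19 → 5

5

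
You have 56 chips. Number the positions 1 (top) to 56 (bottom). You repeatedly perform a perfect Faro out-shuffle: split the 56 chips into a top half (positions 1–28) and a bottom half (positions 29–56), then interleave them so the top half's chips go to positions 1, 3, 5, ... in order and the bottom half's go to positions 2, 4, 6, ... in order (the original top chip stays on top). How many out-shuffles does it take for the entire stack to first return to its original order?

The out-shuffle permutes the 56 positions with cycle lengths [1, 1, 4, 10, 20, 20].
Every chip is home exactly when every cycle has completed a whole number of laps, i.e. after lcm(1, 4, 10, 20) = 20 out-shuffles.

20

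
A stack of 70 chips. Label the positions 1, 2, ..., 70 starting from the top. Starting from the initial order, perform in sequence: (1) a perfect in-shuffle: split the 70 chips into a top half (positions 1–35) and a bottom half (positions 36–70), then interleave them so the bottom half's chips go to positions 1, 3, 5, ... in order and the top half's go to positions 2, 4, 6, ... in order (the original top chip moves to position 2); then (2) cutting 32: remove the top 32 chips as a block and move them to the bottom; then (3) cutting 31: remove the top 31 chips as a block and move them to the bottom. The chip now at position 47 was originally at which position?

20

Undo the operations in reverse order, starting from position 47:
  undo op 3 (cut 31): 47 ← 8
  undo op 2 (cut 32): 8 ← 40
  undo op 1 (in-shuffle, from top half): 40 ← 20
So the chip at position 47 came from original position 20.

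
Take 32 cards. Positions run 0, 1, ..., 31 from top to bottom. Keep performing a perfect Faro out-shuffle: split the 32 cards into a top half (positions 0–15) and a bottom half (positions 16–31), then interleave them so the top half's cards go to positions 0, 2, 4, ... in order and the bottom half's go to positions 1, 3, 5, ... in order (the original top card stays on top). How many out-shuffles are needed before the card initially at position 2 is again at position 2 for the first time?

5

Follow position 2 under repeated out-shuffles:
2 → 4 → 8 → 16 → 1 → 2
It first returns after 5 out-shuffles.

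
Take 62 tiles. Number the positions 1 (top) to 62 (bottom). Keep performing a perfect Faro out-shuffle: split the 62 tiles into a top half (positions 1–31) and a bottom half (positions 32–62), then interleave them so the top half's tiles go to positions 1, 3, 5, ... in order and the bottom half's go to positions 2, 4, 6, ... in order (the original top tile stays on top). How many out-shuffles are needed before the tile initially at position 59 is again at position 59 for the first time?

60

Follow position 59 under repeated out-shuffles:
59 → 56 → 50 → 38 → 14 → 27 → 53 → 44 → ... → 59 (length 60)
It first returns after 60 out-shuffles.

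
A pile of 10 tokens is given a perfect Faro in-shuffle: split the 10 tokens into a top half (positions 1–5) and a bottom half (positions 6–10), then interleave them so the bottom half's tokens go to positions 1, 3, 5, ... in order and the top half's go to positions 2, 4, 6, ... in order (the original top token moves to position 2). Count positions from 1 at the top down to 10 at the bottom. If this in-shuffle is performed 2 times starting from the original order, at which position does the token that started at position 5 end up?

9

Track the token's position through each in-shuffle:
5 → 10 → 9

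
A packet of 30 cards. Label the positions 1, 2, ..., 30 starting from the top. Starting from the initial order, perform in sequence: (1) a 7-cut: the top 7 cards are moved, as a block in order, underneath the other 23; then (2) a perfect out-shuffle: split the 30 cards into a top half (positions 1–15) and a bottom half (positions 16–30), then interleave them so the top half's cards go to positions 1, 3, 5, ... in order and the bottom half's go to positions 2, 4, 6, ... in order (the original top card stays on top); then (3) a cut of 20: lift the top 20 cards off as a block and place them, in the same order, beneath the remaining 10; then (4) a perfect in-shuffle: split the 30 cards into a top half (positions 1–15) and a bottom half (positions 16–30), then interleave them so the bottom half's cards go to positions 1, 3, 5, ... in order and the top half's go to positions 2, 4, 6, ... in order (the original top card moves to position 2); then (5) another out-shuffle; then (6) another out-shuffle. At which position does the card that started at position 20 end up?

8

Track the card from position 20 forward through each operation:
  after op 1 (cut 7): 20 → 13
  after op 2 (out-shuffle): 13 → 25
  after op 3 (cut 20): 25 → 5
  after op 4 (in-shuffle): 5 → 10
  after op 5 (out-shuffle): 10 → 19
  after op 6 (out-shuffle): 19 → 8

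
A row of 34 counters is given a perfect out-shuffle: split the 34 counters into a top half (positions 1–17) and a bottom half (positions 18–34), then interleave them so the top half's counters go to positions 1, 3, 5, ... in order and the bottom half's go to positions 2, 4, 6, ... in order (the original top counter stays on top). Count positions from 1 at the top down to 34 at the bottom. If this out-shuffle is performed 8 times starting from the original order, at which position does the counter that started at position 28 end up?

Track the counter's position through each out-shuffle:
28 → 22 → 10 → 19 → 4 → 7 → 13 → 25 → 16

16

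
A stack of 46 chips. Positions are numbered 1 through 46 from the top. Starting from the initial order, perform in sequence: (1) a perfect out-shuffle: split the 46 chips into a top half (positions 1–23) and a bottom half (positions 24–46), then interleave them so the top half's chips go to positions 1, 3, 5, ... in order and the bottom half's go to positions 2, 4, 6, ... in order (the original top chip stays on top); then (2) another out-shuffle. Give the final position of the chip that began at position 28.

19

Track the chip from position 28 forward through each operation:
  after op 1 (out-shuffle): 28 → 10
  after op 2 (out-shuffle): 10 → 19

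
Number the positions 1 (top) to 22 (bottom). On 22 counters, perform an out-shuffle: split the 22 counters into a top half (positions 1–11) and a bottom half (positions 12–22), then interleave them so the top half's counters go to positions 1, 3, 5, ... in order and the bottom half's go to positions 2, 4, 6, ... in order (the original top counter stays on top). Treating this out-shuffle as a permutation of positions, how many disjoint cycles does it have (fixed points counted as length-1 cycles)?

Trace each unvisited position around until it returns:
(1) (2 3 5 9 17 12) (4 7 13) (6 11 21 20 18 14) (8 15) (10 19 16) (22)
7 cycles in total.

7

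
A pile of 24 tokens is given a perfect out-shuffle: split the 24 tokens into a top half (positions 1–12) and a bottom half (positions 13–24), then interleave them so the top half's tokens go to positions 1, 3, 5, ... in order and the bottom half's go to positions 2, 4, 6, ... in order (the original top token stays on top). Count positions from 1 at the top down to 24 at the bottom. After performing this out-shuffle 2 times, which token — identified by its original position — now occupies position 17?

Work backwards from position 17, undoing one out-shuffle at a time:
17 ← 9 ← 5
So the token now at position 17 started at position 5.

5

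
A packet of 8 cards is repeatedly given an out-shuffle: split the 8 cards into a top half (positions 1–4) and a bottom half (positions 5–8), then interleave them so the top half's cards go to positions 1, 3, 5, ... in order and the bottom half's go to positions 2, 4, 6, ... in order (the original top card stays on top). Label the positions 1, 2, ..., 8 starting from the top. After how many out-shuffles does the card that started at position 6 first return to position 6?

3

Follow position 6 under repeated out-shuffles:
6 → 4 → 7 → 6
It first returns after 3 out-shuffles.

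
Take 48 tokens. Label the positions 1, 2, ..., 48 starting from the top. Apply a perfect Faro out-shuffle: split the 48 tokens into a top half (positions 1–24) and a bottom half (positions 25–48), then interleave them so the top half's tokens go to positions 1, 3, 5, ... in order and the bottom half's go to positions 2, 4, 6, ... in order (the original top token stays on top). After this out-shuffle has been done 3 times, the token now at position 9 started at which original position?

Work backwards from position 9, undoing one out-shuffle at a time:
9 ← 5 ← 3 ← 2
So the token now at position 9 started at position 2.

2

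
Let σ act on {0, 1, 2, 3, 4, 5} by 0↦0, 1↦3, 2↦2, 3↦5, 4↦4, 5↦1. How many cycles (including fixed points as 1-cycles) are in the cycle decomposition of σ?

Cycle decomposition: (0) (1 3 5) (2) (4).
4 cycles.

4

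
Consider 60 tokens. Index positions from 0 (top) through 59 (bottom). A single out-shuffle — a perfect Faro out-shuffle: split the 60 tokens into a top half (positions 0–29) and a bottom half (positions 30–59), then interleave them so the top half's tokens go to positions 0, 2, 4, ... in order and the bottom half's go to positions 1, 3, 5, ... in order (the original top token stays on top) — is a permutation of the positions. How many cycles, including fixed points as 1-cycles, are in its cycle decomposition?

Trace each unvisited position around until it returns:
(0) (1 2 4 8 16 32 ... len 58) (59)
3 cycles in total.

3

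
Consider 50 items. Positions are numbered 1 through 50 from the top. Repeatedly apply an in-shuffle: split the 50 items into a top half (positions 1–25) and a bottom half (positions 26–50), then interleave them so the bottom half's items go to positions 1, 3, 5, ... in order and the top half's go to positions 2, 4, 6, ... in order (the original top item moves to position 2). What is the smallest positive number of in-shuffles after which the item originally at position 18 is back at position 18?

8

Follow position 18 under repeated in-shuffles:
18 → 36 → 21 → 42 → 33 → 15 → 30 → 9 → 18
It first returns after 8 in-shuffles.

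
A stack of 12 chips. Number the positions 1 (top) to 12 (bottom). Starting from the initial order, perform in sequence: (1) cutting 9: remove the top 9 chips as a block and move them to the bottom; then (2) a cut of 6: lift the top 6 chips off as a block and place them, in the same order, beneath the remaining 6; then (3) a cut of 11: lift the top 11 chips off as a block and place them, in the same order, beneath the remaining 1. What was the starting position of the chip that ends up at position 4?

6

Undo the operations in reverse order, starting from position 4:
  undo op 3 (cut 11): 4 ← 3
  undo op 2 (cut 6): 3 ← 9
  undo op 1 (cut 9): 9 ← 6
So the chip at position 4 came from original position 6.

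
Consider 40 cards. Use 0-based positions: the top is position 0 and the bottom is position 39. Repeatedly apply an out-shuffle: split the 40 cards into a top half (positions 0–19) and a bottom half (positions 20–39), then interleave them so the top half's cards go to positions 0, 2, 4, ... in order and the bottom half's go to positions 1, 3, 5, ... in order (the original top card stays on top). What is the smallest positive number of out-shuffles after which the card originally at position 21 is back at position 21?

Follow position 21 under repeated out-shuffles:
21 → 3 → 6 → 12 → 24 → 9 → 18 → 36 → 33 → 27 → 15 → 30 → 21
It first returns after 12 out-shuffles.

12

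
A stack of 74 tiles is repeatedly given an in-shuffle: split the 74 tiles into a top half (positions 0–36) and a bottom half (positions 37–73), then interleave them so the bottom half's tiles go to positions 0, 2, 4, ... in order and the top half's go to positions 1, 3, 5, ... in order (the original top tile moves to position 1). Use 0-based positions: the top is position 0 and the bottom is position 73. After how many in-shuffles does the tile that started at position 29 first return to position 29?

Follow position 29 under repeated in-shuffles:
29 → 59 → 44 → 14 → 29
It first returns after 4 in-shuffles.

4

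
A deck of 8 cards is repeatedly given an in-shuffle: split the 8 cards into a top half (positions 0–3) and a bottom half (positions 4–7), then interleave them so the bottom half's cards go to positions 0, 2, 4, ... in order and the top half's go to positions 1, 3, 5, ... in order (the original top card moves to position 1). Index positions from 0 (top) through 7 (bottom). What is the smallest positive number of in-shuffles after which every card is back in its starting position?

The in-shuffle permutes the 8 positions with cycle lengths [2, 6].
Every card is home exactly when every cycle has completed a whole number of laps, i.e. after lcm(2, 6) = 6 in-shuffles.

6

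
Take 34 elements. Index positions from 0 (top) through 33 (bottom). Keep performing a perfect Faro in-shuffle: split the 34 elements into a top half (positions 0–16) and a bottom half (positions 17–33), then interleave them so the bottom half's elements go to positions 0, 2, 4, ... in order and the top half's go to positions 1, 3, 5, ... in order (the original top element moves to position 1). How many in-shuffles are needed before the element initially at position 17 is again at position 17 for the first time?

Follow position 17 under repeated in-shuffles:
17 → 0 → 1 → 3 → 7 → 15 → 31 → 28 → 22 → 10 → 21 → 8 → 17
It first returns after 12 in-shuffles.

12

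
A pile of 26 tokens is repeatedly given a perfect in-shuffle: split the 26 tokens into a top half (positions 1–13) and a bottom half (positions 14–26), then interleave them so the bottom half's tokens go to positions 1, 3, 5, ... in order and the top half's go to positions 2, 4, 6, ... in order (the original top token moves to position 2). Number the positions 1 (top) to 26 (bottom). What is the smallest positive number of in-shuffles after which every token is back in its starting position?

18

The in-shuffle permutes the 26 positions with cycle lengths [2, 6, 18].
Every token is home exactly when every cycle has completed a whole number of laps, i.e. after lcm(2, 6, 18) = 18 in-shuffles.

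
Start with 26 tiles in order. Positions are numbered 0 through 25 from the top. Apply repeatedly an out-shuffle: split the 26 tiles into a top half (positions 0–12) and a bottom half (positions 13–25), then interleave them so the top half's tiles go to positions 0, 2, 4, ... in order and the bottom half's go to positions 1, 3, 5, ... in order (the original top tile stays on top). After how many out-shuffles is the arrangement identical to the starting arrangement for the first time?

20

The out-shuffle permutes the 26 positions with cycle lengths [1, 1, 4, 20].
Every tile is home exactly when every cycle has completed a whole number of laps, i.e. after lcm(1, 4, 20) = 20 out-shuffles.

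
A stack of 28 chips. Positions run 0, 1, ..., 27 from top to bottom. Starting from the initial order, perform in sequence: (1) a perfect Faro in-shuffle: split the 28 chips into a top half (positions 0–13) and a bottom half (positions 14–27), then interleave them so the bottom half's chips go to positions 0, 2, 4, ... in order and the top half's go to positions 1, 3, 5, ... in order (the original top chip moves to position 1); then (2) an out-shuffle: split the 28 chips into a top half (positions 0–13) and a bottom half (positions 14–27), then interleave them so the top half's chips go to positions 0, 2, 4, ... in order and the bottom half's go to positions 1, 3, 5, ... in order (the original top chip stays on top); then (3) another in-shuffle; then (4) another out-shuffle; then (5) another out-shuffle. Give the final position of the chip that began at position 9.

Track the chip from position 9 forward through each operation:
  after op 1 (in-shuffle): 9 → 19
  after op 2 (out-shuffle): 19 → 11
  after op 3 (in-shuffle): 11 → 23
  after op 4 (out-shuffle): 23 → 19
  after op 5 (out-shuffle): 19 → 11

11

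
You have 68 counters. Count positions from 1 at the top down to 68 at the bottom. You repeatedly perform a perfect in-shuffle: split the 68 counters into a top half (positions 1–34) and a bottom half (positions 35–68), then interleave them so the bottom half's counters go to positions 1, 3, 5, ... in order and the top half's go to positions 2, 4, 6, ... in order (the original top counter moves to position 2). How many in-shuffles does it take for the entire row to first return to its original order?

The in-shuffle permutes the 68 positions with cycle lengths [2, 11, 11, 22, 22].
Every counter is home exactly when every cycle has completed a whole number of laps, i.e. after lcm(2, 11, 22) = 22 in-shuffles.

22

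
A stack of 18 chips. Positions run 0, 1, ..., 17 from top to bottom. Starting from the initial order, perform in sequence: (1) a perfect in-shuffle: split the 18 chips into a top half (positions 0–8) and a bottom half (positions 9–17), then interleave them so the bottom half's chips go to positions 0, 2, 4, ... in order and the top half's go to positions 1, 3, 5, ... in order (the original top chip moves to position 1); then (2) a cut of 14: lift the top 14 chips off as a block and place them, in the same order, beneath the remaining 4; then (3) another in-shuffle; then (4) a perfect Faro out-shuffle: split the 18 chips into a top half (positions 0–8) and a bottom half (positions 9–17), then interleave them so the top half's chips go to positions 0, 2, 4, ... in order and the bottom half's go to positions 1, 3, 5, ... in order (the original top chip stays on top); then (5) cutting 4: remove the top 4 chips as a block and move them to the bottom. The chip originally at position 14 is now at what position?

Track the chip from position 14 forward through each operation:
  after op 1 (in-shuffle): 14 → 10
  after op 2 (cut 14): 10 → 14
  after op 3 (in-shuffle): 14 → 10
  after op 4 (out-shuffle): 10 → 3
  after op 5 (cut 4): 3 → 17

17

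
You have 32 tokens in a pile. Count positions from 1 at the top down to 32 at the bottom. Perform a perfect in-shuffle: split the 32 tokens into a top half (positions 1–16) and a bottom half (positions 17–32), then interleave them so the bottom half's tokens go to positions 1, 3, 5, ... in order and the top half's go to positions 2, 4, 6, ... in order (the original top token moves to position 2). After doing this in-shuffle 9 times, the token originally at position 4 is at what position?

2

Track the token's position through each in-shuffle:
4 → 8 → 16 → 32 → 31 → 29 → 25 → 17 → 1 → 2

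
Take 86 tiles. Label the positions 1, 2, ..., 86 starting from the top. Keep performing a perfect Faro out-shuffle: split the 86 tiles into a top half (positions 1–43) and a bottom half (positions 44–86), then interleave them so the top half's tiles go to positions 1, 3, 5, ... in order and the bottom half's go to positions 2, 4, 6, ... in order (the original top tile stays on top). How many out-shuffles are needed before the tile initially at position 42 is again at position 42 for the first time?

Follow position 42 under repeated out-shuffles:
42 → 83 → 80 → 74 → 62 → 38 → 75 → 64 → 42
It first returns after 8 out-shuffles.

8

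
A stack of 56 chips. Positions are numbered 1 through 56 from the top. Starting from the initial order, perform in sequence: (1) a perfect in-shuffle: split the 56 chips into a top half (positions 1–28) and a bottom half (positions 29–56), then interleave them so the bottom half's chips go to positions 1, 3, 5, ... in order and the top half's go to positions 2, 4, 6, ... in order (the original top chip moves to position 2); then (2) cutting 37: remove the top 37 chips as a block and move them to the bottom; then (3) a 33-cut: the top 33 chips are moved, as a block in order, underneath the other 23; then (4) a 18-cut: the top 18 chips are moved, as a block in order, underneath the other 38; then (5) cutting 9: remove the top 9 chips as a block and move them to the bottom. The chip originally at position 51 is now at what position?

Track the chip from position 51 forward through each operation:
  after op 1 (in-shuffle): 51 → 45
  after op 2 (cut 37): 45 → 8
  after op 3 (cut 33): 8 → 31
  after op 4 (cut 18): 31 → 13
  after op 5 (cut 9): 13 → 4

4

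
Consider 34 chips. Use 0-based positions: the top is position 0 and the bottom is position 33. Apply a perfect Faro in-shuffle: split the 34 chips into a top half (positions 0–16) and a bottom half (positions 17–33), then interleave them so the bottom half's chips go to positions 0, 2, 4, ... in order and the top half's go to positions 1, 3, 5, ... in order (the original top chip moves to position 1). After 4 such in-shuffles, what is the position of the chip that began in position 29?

Track the chip's position through each in-shuffle:
29 → 24 → 14 → 29 → 24

24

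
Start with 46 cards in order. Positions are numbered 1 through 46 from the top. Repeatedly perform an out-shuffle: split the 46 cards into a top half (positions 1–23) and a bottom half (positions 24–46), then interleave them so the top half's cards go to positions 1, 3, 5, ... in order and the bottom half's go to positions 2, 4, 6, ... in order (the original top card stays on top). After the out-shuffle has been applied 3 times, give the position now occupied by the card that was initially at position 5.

33

Track the card's position through each out-shuffle:
5 → 9 → 17 → 33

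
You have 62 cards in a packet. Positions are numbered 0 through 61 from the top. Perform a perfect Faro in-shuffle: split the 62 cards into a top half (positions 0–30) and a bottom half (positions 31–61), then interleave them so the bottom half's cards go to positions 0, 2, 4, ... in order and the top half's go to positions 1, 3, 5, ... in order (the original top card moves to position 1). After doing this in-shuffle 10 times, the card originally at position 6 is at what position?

Track the card's position through each in-shuffle:
6 → 13 → 27 → 55 → 48 → 34 → 6 → 13 → 27 → 55 → 48

48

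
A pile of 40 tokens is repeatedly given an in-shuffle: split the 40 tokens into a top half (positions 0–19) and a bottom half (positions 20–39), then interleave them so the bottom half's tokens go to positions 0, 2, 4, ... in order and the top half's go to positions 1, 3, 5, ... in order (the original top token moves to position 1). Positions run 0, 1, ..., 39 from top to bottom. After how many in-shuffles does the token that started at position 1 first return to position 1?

20

Follow position 1 under repeated in-shuffles:
1 → 3 → 7 → 15 → 31 → 22 → 4 → 9 → 19 → 39 → 38 → 36 → 32 → 24 → 8 → 17 → 35 → 30 → 20 → 0 → 1
It first returns after 20 in-shuffles.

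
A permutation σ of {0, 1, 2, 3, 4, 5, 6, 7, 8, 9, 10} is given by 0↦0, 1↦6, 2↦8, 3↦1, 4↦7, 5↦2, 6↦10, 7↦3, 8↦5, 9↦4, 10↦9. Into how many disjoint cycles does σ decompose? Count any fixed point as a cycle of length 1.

Cycle decomposition: (0) (1 6 10 9 4 7 3) (2 8 5).
3 cycles.

3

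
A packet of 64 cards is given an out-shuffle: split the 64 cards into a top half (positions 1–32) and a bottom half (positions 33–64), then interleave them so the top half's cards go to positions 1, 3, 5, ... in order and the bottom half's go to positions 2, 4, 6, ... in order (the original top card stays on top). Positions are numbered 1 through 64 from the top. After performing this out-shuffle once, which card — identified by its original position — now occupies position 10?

Work backwards from position 10, undoing one out-shuffle at a time:
10 ← 37
So the card now at position 10 started at position 37.

37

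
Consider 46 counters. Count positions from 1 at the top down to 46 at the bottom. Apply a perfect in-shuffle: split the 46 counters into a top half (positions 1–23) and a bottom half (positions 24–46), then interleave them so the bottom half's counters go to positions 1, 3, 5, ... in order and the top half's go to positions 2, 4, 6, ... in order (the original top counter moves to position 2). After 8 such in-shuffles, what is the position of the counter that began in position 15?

33

Track the counter's position through each in-shuffle:
15 → 30 → 13 → 26 → 5 → 10 → 20 → 40 → 33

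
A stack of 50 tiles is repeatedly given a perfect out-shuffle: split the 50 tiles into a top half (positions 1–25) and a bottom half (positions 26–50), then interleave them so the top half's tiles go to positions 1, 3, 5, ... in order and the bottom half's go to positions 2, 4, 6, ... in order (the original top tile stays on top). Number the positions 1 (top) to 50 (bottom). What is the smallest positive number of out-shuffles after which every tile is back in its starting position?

21

The out-shuffle permutes the 50 positions with cycle lengths [1, 1, 3, 3, 21, 21].
Every tile is home exactly when every cycle has completed a whole number of laps, i.e. after lcm(1, 3, 21) = 21 out-shuffles.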